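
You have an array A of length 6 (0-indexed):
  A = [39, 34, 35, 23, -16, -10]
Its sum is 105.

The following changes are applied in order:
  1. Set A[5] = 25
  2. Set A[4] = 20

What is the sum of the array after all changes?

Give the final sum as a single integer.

Initial sum: 105
Change 1: A[5] -10 -> 25, delta = 35, sum = 140
Change 2: A[4] -16 -> 20, delta = 36, sum = 176

Answer: 176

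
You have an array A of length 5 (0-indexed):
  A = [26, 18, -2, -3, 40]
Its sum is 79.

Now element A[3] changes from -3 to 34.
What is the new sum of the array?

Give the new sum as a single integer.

Answer: 116

Derivation:
Old value at index 3: -3
New value at index 3: 34
Delta = 34 - -3 = 37
New sum = old_sum + delta = 79 + (37) = 116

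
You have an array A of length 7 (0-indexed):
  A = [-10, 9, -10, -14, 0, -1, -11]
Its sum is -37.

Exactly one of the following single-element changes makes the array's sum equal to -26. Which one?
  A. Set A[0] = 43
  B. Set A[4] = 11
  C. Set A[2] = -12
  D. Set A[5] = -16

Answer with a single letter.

Option A: A[0] -10->43, delta=53, new_sum=-37+(53)=16
Option B: A[4] 0->11, delta=11, new_sum=-37+(11)=-26 <-- matches target
Option C: A[2] -10->-12, delta=-2, new_sum=-37+(-2)=-39
Option D: A[5] -1->-16, delta=-15, new_sum=-37+(-15)=-52

Answer: B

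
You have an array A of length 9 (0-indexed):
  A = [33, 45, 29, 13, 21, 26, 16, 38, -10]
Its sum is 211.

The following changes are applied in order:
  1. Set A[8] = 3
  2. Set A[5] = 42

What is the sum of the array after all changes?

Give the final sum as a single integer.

Answer: 240

Derivation:
Initial sum: 211
Change 1: A[8] -10 -> 3, delta = 13, sum = 224
Change 2: A[5] 26 -> 42, delta = 16, sum = 240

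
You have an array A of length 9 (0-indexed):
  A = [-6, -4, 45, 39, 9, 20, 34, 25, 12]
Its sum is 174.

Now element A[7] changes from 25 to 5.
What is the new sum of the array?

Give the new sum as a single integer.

Answer: 154

Derivation:
Old value at index 7: 25
New value at index 7: 5
Delta = 5 - 25 = -20
New sum = old_sum + delta = 174 + (-20) = 154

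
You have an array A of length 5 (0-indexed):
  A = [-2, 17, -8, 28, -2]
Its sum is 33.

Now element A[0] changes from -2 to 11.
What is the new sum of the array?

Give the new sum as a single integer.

Answer: 46

Derivation:
Old value at index 0: -2
New value at index 0: 11
Delta = 11 - -2 = 13
New sum = old_sum + delta = 33 + (13) = 46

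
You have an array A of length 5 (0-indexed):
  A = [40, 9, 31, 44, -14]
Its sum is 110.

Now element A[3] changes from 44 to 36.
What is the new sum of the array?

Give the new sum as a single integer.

Answer: 102

Derivation:
Old value at index 3: 44
New value at index 3: 36
Delta = 36 - 44 = -8
New sum = old_sum + delta = 110 + (-8) = 102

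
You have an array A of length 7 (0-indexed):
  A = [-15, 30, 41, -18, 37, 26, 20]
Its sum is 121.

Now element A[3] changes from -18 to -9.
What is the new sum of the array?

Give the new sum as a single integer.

Answer: 130

Derivation:
Old value at index 3: -18
New value at index 3: -9
Delta = -9 - -18 = 9
New sum = old_sum + delta = 121 + (9) = 130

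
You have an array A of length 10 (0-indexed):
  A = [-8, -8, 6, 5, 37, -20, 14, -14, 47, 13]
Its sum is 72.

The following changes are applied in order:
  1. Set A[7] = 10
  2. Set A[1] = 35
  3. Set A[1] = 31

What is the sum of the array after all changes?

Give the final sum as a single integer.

Initial sum: 72
Change 1: A[7] -14 -> 10, delta = 24, sum = 96
Change 2: A[1] -8 -> 35, delta = 43, sum = 139
Change 3: A[1] 35 -> 31, delta = -4, sum = 135

Answer: 135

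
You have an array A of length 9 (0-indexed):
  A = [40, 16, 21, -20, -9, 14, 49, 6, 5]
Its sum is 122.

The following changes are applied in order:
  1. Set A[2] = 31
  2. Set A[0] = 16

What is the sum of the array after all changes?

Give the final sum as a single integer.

Answer: 108

Derivation:
Initial sum: 122
Change 1: A[2] 21 -> 31, delta = 10, sum = 132
Change 2: A[0] 40 -> 16, delta = -24, sum = 108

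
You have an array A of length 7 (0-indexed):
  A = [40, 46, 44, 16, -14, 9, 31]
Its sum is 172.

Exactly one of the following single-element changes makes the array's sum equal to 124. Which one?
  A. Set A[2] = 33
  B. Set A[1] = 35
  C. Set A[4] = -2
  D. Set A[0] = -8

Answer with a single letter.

Option A: A[2] 44->33, delta=-11, new_sum=172+(-11)=161
Option B: A[1] 46->35, delta=-11, new_sum=172+(-11)=161
Option C: A[4] -14->-2, delta=12, new_sum=172+(12)=184
Option D: A[0] 40->-8, delta=-48, new_sum=172+(-48)=124 <-- matches target

Answer: D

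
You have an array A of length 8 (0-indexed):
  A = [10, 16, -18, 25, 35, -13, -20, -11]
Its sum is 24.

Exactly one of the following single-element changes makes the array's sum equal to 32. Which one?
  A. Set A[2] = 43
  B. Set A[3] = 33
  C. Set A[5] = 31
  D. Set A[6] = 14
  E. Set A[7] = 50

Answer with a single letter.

Option A: A[2] -18->43, delta=61, new_sum=24+(61)=85
Option B: A[3] 25->33, delta=8, new_sum=24+(8)=32 <-- matches target
Option C: A[5] -13->31, delta=44, new_sum=24+(44)=68
Option D: A[6] -20->14, delta=34, new_sum=24+(34)=58
Option E: A[7] -11->50, delta=61, new_sum=24+(61)=85

Answer: B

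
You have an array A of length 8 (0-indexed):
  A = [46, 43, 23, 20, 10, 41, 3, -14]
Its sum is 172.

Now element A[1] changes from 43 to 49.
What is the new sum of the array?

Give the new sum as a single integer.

Old value at index 1: 43
New value at index 1: 49
Delta = 49 - 43 = 6
New sum = old_sum + delta = 172 + (6) = 178

Answer: 178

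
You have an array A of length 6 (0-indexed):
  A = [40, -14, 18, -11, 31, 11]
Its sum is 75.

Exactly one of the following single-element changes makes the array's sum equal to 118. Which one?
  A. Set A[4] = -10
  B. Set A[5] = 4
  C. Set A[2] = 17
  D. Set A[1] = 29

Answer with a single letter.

Option A: A[4] 31->-10, delta=-41, new_sum=75+(-41)=34
Option B: A[5] 11->4, delta=-7, new_sum=75+(-7)=68
Option C: A[2] 18->17, delta=-1, new_sum=75+(-1)=74
Option D: A[1] -14->29, delta=43, new_sum=75+(43)=118 <-- matches target

Answer: D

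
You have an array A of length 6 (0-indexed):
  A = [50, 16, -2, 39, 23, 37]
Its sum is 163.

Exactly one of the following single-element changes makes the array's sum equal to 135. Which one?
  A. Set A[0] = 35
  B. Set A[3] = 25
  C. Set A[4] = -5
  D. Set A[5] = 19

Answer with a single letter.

Answer: C

Derivation:
Option A: A[0] 50->35, delta=-15, new_sum=163+(-15)=148
Option B: A[3] 39->25, delta=-14, new_sum=163+(-14)=149
Option C: A[4] 23->-5, delta=-28, new_sum=163+(-28)=135 <-- matches target
Option D: A[5] 37->19, delta=-18, new_sum=163+(-18)=145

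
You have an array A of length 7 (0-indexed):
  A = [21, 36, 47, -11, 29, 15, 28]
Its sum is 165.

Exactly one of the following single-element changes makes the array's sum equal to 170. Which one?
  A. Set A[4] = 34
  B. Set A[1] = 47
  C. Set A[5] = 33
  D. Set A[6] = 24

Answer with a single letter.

Option A: A[4] 29->34, delta=5, new_sum=165+(5)=170 <-- matches target
Option B: A[1] 36->47, delta=11, new_sum=165+(11)=176
Option C: A[5] 15->33, delta=18, new_sum=165+(18)=183
Option D: A[6] 28->24, delta=-4, new_sum=165+(-4)=161

Answer: A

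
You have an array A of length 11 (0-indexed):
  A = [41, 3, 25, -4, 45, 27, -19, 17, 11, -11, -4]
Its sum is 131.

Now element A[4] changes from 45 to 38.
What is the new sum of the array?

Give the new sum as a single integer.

Answer: 124

Derivation:
Old value at index 4: 45
New value at index 4: 38
Delta = 38 - 45 = -7
New sum = old_sum + delta = 131 + (-7) = 124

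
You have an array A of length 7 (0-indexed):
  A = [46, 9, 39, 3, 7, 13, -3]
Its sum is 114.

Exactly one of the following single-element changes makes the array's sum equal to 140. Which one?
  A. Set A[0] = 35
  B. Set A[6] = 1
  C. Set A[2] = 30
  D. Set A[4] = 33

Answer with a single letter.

Answer: D

Derivation:
Option A: A[0] 46->35, delta=-11, new_sum=114+(-11)=103
Option B: A[6] -3->1, delta=4, new_sum=114+(4)=118
Option C: A[2] 39->30, delta=-9, new_sum=114+(-9)=105
Option D: A[4] 7->33, delta=26, new_sum=114+(26)=140 <-- matches target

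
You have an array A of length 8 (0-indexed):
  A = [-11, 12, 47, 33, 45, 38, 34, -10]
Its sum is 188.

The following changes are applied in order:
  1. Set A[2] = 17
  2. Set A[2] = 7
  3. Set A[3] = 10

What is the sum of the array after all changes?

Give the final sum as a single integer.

Initial sum: 188
Change 1: A[2] 47 -> 17, delta = -30, sum = 158
Change 2: A[2] 17 -> 7, delta = -10, sum = 148
Change 3: A[3] 33 -> 10, delta = -23, sum = 125

Answer: 125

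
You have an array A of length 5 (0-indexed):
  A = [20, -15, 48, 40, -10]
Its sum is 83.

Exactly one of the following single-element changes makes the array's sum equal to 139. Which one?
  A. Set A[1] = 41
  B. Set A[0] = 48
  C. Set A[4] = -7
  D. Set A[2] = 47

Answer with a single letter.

Answer: A

Derivation:
Option A: A[1] -15->41, delta=56, new_sum=83+(56)=139 <-- matches target
Option B: A[0] 20->48, delta=28, new_sum=83+(28)=111
Option C: A[4] -10->-7, delta=3, new_sum=83+(3)=86
Option D: A[2] 48->47, delta=-1, new_sum=83+(-1)=82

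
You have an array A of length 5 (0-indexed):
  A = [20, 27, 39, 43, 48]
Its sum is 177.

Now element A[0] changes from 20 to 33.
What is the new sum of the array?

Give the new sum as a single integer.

Old value at index 0: 20
New value at index 0: 33
Delta = 33 - 20 = 13
New sum = old_sum + delta = 177 + (13) = 190

Answer: 190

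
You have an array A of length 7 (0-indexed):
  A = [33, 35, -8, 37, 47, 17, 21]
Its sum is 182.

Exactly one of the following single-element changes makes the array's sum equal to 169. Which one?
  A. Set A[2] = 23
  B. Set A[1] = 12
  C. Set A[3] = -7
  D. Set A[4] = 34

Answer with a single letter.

Option A: A[2] -8->23, delta=31, new_sum=182+(31)=213
Option B: A[1] 35->12, delta=-23, new_sum=182+(-23)=159
Option C: A[3] 37->-7, delta=-44, new_sum=182+(-44)=138
Option D: A[4] 47->34, delta=-13, new_sum=182+(-13)=169 <-- matches target

Answer: D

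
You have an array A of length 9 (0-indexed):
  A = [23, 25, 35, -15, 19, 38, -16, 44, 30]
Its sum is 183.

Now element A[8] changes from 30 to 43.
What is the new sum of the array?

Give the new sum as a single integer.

Answer: 196

Derivation:
Old value at index 8: 30
New value at index 8: 43
Delta = 43 - 30 = 13
New sum = old_sum + delta = 183 + (13) = 196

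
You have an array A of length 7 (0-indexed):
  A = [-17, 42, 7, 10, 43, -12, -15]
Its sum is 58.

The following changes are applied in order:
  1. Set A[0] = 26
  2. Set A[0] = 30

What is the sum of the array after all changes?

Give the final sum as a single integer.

Initial sum: 58
Change 1: A[0] -17 -> 26, delta = 43, sum = 101
Change 2: A[0] 26 -> 30, delta = 4, sum = 105

Answer: 105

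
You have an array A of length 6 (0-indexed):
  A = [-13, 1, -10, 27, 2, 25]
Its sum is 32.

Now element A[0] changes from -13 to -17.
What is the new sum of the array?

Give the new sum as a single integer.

Old value at index 0: -13
New value at index 0: -17
Delta = -17 - -13 = -4
New sum = old_sum + delta = 32 + (-4) = 28

Answer: 28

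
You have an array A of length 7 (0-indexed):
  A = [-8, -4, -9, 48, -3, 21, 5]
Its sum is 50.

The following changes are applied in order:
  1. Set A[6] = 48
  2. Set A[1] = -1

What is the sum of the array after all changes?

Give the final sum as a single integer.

Answer: 96

Derivation:
Initial sum: 50
Change 1: A[6] 5 -> 48, delta = 43, sum = 93
Change 2: A[1] -4 -> -1, delta = 3, sum = 96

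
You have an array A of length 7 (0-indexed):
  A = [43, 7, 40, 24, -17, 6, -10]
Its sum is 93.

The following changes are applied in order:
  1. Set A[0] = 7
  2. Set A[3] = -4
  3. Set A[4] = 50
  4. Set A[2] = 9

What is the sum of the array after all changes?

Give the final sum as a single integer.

Answer: 65

Derivation:
Initial sum: 93
Change 1: A[0] 43 -> 7, delta = -36, sum = 57
Change 2: A[3] 24 -> -4, delta = -28, sum = 29
Change 3: A[4] -17 -> 50, delta = 67, sum = 96
Change 4: A[2] 40 -> 9, delta = -31, sum = 65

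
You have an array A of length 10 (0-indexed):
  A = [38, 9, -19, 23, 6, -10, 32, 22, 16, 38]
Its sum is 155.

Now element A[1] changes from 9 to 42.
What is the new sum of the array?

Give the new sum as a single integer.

Answer: 188

Derivation:
Old value at index 1: 9
New value at index 1: 42
Delta = 42 - 9 = 33
New sum = old_sum + delta = 155 + (33) = 188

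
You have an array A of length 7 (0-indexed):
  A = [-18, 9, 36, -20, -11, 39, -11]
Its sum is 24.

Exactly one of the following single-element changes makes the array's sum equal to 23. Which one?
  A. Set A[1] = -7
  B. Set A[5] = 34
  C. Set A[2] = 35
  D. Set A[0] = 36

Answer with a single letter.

Answer: C

Derivation:
Option A: A[1] 9->-7, delta=-16, new_sum=24+(-16)=8
Option B: A[5] 39->34, delta=-5, new_sum=24+(-5)=19
Option C: A[2] 36->35, delta=-1, new_sum=24+(-1)=23 <-- matches target
Option D: A[0] -18->36, delta=54, new_sum=24+(54)=78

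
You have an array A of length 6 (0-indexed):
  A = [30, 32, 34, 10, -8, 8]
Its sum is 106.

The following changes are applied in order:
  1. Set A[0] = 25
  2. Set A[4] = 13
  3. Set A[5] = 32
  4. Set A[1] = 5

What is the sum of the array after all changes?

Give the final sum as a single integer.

Answer: 119

Derivation:
Initial sum: 106
Change 1: A[0] 30 -> 25, delta = -5, sum = 101
Change 2: A[4] -8 -> 13, delta = 21, sum = 122
Change 3: A[5] 8 -> 32, delta = 24, sum = 146
Change 4: A[1] 32 -> 5, delta = -27, sum = 119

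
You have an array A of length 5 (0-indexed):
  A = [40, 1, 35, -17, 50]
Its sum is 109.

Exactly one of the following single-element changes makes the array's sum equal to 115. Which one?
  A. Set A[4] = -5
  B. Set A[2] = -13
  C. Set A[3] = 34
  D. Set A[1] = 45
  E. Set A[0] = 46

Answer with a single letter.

Option A: A[4] 50->-5, delta=-55, new_sum=109+(-55)=54
Option B: A[2] 35->-13, delta=-48, new_sum=109+(-48)=61
Option C: A[3] -17->34, delta=51, new_sum=109+(51)=160
Option D: A[1] 1->45, delta=44, new_sum=109+(44)=153
Option E: A[0] 40->46, delta=6, new_sum=109+(6)=115 <-- matches target

Answer: E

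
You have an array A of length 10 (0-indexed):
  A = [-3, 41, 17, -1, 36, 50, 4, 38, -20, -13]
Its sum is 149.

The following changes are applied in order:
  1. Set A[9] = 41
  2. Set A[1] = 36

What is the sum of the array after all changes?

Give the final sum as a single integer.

Answer: 198

Derivation:
Initial sum: 149
Change 1: A[9] -13 -> 41, delta = 54, sum = 203
Change 2: A[1] 41 -> 36, delta = -5, sum = 198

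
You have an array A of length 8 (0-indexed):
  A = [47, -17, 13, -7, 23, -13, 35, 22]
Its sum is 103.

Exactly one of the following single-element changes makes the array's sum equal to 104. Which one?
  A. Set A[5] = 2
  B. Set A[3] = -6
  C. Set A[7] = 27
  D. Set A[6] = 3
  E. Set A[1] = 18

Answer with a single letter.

Answer: B

Derivation:
Option A: A[5] -13->2, delta=15, new_sum=103+(15)=118
Option B: A[3] -7->-6, delta=1, new_sum=103+(1)=104 <-- matches target
Option C: A[7] 22->27, delta=5, new_sum=103+(5)=108
Option D: A[6] 35->3, delta=-32, new_sum=103+(-32)=71
Option E: A[1] -17->18, delta=35, new_sum=103+(35)=138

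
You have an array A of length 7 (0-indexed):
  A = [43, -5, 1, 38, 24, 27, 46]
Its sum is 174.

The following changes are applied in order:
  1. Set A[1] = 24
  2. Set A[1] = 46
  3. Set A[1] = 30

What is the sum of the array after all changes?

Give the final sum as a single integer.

Answer: 209

Derivation:
Initial sum: 174
Change 1: A[1] -5 -> 24, delta = 29, sum = 203
Change 2: A[1] 24 -> 46, delta = 22, sum = 225
Change 3: A[1] 46 -> 30, delta = -16, sum = 209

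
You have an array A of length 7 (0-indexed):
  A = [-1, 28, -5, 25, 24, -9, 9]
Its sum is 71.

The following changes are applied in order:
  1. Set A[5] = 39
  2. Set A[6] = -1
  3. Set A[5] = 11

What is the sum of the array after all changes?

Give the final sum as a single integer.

Initial sum: 71
Change 1: A[5] -9 -> 39, delta = 48, sum = 119
Change 2: A[6] 9 -> -1, delta = -10, sum = 109
Change 3: A[5] 39 -> 11, delta = -28, sum = 81

Answer: 81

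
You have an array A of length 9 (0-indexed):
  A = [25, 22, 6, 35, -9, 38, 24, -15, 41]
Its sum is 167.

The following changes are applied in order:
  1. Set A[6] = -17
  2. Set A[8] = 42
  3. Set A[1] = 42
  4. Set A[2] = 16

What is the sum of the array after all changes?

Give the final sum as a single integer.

Initial sum: 167
Change 1: A[6] 24 -> -17, delta = -41, sum = 126
Change 2: A[8] 41 -> 42, delta = 1, sum = 127
Change 3: A[1] 22 -> 42, delta = 20, sum = 147
Change 4: A[2] 6 -> 16, delta = 10, sum = 157

Answer: 157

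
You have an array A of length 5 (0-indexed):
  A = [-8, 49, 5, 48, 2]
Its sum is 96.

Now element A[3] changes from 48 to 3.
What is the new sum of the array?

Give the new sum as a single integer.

Answer: 51

Derivation:
Old value at index 3: 48
New value at index 3: 3
Delta = 3 - 48 = -45
New sum = old_sum + delta = 96 + (-45) = 51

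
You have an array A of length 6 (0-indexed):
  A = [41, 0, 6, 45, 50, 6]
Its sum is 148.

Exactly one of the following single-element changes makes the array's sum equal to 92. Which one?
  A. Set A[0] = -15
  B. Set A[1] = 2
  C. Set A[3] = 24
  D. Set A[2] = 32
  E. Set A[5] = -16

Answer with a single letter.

Option A: A[0] 41->-15, delta=-56, new_sum=148+(-56)=92 <-- matches target
Option B: A[1] 0->2, delta=2, new_sum=148+(2)=150
Option C: A[3] 45->24, delta=-21, new_sum=148+(-21)=127
Option D: A[2] 6->32, delta=26, new_sum=148+(26)=174
Option E: A[5] 6->-16, delta=-22, new_sum=148+(-22)=126

Answer: A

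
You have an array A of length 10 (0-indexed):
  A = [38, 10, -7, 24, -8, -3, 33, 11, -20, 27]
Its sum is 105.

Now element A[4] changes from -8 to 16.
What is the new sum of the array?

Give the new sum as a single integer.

Old value at index 4: -8
New value at index 4: 16
Delta = 16 - -8 = 24
New sum = old_sum + delta = 105 + (24) = 129

Answer: 129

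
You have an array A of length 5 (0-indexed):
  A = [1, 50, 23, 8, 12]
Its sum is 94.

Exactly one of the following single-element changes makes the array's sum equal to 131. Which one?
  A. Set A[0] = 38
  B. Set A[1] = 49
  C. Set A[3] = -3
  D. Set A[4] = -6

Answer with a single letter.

Answer: A

Derivation:
Option A: A[0] 1->38, delta=37, new_sum=94+(37)=131 <-- matches target
Option B: A[1] 50->49, delta=-1, new_sum=94+(-1)=93
Option C: A[3] 8->-3, delta=-11, new_sum=94+(-11)=83
Option D: A[4] 12->-6, delta=-18, new_sum=94+(-18)=76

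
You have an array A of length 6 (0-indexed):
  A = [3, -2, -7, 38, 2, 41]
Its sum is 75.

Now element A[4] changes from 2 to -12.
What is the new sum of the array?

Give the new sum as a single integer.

Old value at index 4: 2
New value at index 4: -12
Delta = -12 - 2 = -14
New sum = old_sum + delta = 75 + (-14) = 61

Answer: 61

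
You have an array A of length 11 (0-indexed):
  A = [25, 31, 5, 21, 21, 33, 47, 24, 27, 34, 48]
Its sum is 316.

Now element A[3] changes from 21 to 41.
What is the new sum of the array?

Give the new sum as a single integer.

Answer: 336

Derivation:
Old value at index 3: 21
New value at index 3: 41
Delta = 41 - 21 = 20
New sum = old_sum + delta = 316 + (20) = 336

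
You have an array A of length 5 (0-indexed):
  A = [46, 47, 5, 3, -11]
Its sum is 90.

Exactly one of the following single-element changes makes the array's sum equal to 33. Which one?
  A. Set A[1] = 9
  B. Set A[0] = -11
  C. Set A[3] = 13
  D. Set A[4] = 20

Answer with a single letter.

Answer: B

Derivation:
Option A: A[1] 47->9, delta=-38, new_sum=90+(-38)=52
Option B: A[0] 46->-11, delta=-57, new_sum=90+(-57)=33 <-- matches target
Option C: A[3] 3->13, delta=10, new_sum=90+(10)=100
Option D: A[4] -11->20, delta=31, new_sum=90+(31)=121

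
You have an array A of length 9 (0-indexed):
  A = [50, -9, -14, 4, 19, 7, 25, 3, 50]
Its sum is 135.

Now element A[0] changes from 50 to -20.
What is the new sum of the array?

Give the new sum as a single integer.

Old value at index 0: 50
New value at index 0: -20
Delta = -20 - 50 = -70
New sum = old_sum + delta = 135 + (-70) = 65

Answer: 65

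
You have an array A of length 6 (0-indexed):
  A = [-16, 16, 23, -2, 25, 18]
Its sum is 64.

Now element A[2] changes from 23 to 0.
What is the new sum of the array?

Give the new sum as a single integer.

Answer: 41

Derivation:
Old value at index 2: 23
New value at index 2: 0
Delta = 0 - 23 = -23
New sum = old_sum + delta = 64 + (-23) = 41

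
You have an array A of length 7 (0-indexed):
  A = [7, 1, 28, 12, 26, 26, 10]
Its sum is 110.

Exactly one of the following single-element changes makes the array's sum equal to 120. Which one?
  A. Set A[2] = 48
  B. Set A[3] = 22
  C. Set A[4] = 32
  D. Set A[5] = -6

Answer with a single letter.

Answer: B

Derivation:
Option A: A[2] 28->48, delta=20, new_sum=110+(20)=130
Option B: A[3] 12->22, delta=10, new_sum=110+(10)=120 <-- matches target
Option C: A[4] 26->32, delta=6, new_sum=110+(6)=116
Option D: A[5] 26->-6, delta=-32, new_sum=110+(-32)=78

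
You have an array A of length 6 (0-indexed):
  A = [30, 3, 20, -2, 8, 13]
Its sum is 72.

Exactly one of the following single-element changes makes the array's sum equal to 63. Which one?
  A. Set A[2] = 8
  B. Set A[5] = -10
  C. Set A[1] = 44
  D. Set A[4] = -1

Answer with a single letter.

Answer: D

Derivation:
Option A: A[2] 20->8, delta=-12, new_sum=72+(-12)=60
Option B: A[5] 13->-10, delta=-23, new_sum=72+(-23)=49
Option C: A[1] 3->44, delta=41, new_sum=72+(41)=113
Option D: A[4] 8->-1, delta=-9, new_sum=72+(-9)=63 <-- matches target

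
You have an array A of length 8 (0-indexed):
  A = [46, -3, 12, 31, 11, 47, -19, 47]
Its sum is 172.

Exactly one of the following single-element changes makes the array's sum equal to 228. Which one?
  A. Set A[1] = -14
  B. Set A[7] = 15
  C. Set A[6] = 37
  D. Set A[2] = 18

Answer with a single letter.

Answer: C

Derivation:
Option A: A[1] -3->-14, delta=-11, new_sum=172+(-11)=161
Option B: A[7] 47->15, delta=-32, new_sum=172+(-32)=140
Option C: A[6] -19->37, delta=56, new_sum=172+(56)=228 <-- matches target
Option D: A[2] 12->18, delta=6, new_sum=172+(6)=178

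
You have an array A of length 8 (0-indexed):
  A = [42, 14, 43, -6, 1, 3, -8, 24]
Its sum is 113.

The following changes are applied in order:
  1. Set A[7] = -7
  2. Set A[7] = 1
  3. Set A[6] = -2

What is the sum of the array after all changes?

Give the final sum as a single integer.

Answer: 96

Derivation:
Initial sum: 113
Change 1: A[7] 24 -> -7, delta = -31, sum = 82
Change 2: A[7] -7 -> 1, delta = 8, sum = 90
Change 3: A[6] -8 -> -2, delta = 6, sum = 96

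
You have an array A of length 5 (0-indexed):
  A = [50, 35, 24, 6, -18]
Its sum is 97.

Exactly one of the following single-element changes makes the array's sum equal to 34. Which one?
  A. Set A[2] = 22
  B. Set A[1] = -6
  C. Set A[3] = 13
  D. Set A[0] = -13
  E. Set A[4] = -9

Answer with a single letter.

Option A: A[2] 24->22, delta=-2, new_sum=97+(-2)=95
Option B: A[1] 35->-6, delta=-41, new_sum=97+(-41)=56
Option C: A[3] 6->13, delta=7, new_sum=97+(7)=104
Option D: A[0] 50->-13, delta=-63, new_sum=97+(-63)=34 <-- matches target
Option E: A[4] -18->-9, delta=9, new_sum=97+(9)=106

Answer: D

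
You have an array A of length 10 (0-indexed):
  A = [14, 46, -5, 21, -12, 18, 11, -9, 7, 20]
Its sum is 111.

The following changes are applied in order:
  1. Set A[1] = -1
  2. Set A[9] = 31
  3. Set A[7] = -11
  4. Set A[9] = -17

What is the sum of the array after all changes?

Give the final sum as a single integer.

Answer: 25

Derivation:
Initial sum: 111
Change 1: A[1] 46 -> -1, delta = -47, sum = 64
Change 2: A[9] 20 -> 31, delta = 11, sum = 75
Change 3: A[7] -9 -> -11, delta = -2, sum = 73
Change 4: A[9] 31 -> -17, delta = -48, sum = 25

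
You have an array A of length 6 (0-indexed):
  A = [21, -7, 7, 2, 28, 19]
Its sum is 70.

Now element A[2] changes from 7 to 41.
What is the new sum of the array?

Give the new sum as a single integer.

Old value at index 2: 7
New value at index 2: 41
Delta = 41 - 7 = 34
New sum = old_sum + delta = 70 + (34) = 104

Answer: 104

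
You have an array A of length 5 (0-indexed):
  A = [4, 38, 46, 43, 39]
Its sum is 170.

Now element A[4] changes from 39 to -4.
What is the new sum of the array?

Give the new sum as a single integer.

Old value at index 4: 39
New value at index 4: -4
Delta = -4 - 39 = -43
New sum = old_sum + delta = 170 + (-43) = 127

Answer: 127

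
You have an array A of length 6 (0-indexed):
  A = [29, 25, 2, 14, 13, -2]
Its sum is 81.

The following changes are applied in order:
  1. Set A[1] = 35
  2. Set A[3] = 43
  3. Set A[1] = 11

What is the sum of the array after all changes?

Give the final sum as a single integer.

Answer: 96

Derivation:
Initial sum: 81
Change 1: A[1] 25 -> 35, delta = 10, sum = 91
Change 2: A[3] 14 -> 43, delta = 29, sum = 120
Change 3: A[1] 35 -> 11, delta = -24, sum = 96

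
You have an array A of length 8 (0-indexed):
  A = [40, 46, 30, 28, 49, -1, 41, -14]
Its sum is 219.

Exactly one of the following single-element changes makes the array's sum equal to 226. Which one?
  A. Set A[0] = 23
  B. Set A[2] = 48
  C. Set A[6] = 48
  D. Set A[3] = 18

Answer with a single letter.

Option A: A[0] 40->23, delta=-17, new_sum=219+(-17)=202
Option B: A[2] 30->48, delta=18, new_sum=219+(18)=237
Option C: A[6] 41->48, delta=7, new_sum=219+(7)=226 <-- matches target
Option D: A[3] 28->18, delta=-10, new_sum=219+(-10)=209

Answer: C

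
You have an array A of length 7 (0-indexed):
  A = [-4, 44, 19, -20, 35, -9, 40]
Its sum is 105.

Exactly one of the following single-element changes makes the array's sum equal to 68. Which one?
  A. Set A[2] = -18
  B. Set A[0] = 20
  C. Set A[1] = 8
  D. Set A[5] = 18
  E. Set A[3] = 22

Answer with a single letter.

Option A: A[2] 19->-18, delta=-37, new_sum=105+(-37)=68 <-- matches target
Option B: A[0] -4->20, delta=24, new_sum=105+(24)=129
Option C: A[1] 44->8, delta=-36, new_sum=105+(-36)=69
Option D: A[5] -9->18, delta=27, new_sum=105+(27)=132
Option E: A[3] -20->22, delta=42, new_sum=105+(42)=147

Answer: A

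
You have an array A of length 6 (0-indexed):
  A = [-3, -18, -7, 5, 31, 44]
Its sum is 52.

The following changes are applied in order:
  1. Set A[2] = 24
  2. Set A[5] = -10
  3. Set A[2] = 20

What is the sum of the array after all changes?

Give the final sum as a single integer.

Initial sum: 52
Change 1: A[2] -7 -> 24, delta = 31, sum = 83
Change 2: A[5] 44 -> -10, delta = -54, sum = 29
Change 3: A[2] 24 -> 20, delta = -4, sum = 25

Answer: 25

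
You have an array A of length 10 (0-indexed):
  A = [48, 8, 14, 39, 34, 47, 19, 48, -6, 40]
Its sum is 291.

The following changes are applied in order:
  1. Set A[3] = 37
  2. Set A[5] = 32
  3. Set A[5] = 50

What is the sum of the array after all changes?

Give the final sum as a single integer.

Initial sum: 291
Change 1: A[3] 39 -> 37, delta = -2, sum = 289
Change 2: A[5] 47 -> 32, delta = -15, sum = 274
Change 3: A[5] 32 -> 50, delta = 18, sum = 292

Answer: 292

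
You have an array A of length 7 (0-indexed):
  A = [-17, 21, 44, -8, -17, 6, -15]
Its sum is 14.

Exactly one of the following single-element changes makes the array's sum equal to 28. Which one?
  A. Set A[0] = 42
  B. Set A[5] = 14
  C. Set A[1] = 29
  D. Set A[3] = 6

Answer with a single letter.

Answer: D

Derivation:
Option A: A[0] -17->42, delta=59, new_sum=14+(59)=73
Option B: A[5] 6->14, delta=8, new_sum=14+(8)=22
Option C: A[1] 21->29, delta=8, new_sum=14+(8)=22
Option D: A[3] -8->6, delta=14, new_sum=14+(14)=28 <-- matches target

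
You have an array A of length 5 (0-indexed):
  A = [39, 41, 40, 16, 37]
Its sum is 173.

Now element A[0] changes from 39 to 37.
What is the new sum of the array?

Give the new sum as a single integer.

Old value at index 0: 39
New value at index 0: 37
Delta = 37 - 39 = -2
New sum = old_sum + delta = 173 + (-2) = 171

Answer: 171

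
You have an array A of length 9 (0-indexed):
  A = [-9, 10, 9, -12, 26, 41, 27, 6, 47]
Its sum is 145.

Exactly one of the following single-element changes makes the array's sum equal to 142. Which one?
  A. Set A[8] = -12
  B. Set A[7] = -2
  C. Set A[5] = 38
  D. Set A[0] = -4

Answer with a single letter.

Answer: C

Derivation:
Option A: A[8] 47->-12, delta=-59, new_sum=145+(-59)=86
Option B: A[7] 6->-2, delta=-8, new_sum=145+(-8)=137
Option C: A[5] 41->38, delta=-3, new_sum=145+(-3)=142 <-- matches target
Option D: A[0] -9->-4, delta=5, new_sum=145+(5)=150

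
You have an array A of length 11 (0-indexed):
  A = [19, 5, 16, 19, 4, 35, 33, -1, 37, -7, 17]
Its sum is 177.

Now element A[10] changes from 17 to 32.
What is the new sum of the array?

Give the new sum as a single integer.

Old value at index 10: 17
New value at index 10: 32
Delta = 32 - 17 = 15
New sum = old_sum + delta = 177 + (15) = 192

Answer: 192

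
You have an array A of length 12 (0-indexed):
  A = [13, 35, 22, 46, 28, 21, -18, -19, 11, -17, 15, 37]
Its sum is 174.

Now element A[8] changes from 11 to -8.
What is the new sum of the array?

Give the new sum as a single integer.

Old value at index 8: 11
New value at index 8: -8
Delta = -8 - 11 = -19
New sum = old_sum + delta = 174 + (-19) = 155

Answer: 155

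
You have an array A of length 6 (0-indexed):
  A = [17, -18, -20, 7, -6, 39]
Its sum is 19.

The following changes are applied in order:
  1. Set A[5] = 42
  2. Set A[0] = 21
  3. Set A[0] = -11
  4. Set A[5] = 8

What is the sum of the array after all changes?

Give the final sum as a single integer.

Initial sum: 19
Change 1: A[5] 39 -> 42, delta = 3, sum = 22
Change 2: A[0] 17 -> 21, delta = 4, sum = 26
Change 3: A[0] 21 -> -11, delta = -32, sum = -6
Change 4: A[5] 42 -> 8, delta = -34, sum = -40

Answer: -40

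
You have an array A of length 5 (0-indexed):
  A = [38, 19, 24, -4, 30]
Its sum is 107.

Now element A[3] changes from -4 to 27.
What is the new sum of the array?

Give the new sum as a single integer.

Answer: 138

Derivation:
Old value at index 3: -4
New value at index 3: 27
Delta = 27 - -4 = 31
New sum = old_sum + delta = 107 + (31) = 138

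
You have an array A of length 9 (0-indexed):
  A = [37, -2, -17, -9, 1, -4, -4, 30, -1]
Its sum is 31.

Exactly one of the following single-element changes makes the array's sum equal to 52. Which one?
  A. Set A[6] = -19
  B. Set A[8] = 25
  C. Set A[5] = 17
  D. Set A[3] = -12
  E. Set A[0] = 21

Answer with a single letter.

Option A: A[6] -4->-19, delta=-15, new_sum=31+(-15)=16
Option B: A[8] -1->25, delta=26, new_sum=31+(26)=57
Option C: A[5] -4->17, delta=21, new_sum=31+(21)=52 <-- matches target
Option D: A[3] -9->-12, delta=-3, new_sum=31+(-3)=28
Option E: A[0] 37->21, delta=-16, new_sum=31+(-16)=15

Answer: C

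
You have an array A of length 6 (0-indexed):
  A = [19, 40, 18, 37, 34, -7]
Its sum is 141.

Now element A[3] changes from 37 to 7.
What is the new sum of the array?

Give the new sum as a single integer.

Old value at index 3: 37
New value at index 3: 7
Delta = 7 - 37 = -30
New sum = old_sum + delta = 141 + (-30) = 111

Answer: 111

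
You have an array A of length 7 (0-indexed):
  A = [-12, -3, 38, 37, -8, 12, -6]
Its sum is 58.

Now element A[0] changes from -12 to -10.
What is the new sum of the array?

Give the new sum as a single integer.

Old value at index 0: -12
New value at index 0: -10
Delta = -10 - -12 = 2
New sum = old_sum + delta = 58 + (2) = 60

Answer: 60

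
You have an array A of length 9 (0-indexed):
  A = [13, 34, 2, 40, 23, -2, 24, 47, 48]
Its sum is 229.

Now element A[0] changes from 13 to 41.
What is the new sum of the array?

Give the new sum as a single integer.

Answer: 257

Derivation:
Old value at index 0: 13
New value at index 0: 41
Delta = 41 - 13 = 28
New sum = old_sum + delta = 229 + (28) = 257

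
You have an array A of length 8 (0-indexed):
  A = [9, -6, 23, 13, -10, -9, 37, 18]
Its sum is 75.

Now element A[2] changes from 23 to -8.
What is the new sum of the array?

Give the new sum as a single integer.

Answer: 44

Derivation:
Old value at index 2: 23
New value at index 2: -8
Delta = -8 - 23 = -31
New sum = old_sum + delta = 75 + (-31) = 44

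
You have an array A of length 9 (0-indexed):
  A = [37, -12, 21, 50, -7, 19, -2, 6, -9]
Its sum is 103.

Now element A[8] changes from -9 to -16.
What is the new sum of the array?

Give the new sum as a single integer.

Answer: 96

Derivation:
Old value at index 8: -9
New value at index 8: -16
Delta = -16 - -9 = -7
New sum = old_sum + delta = 103 + (-7) = 96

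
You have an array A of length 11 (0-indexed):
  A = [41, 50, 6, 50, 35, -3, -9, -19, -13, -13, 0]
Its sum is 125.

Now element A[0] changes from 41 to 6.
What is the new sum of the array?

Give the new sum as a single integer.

Answer: 90

Derivation:
Old value at index 0: 41
New value at index 0: 6
Delta = 6 - 41 = -35
New sum = old_sum + delta = 125 + (-35) = 90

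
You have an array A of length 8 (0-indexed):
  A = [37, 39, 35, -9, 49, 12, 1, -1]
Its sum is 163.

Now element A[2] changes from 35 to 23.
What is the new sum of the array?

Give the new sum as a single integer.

Old value at index 2: 35
New value at index 2: 23
Delta = 23 - 35 = -12
New sum = old_sum + delta = 163 + (-12) = 151

Answer: 151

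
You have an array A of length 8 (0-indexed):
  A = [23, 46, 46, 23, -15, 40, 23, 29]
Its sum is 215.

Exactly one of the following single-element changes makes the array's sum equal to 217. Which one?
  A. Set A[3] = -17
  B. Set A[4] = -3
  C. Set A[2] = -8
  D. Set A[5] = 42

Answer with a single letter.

Answer: D

Derivation:
Option A: A[3] 23->-17, delta=-40, new_sum=215+(-40)=175
Option B: A[4] -15->-3, delta=12, new_sum=215+(12)=227
Option C: A[2] 46->-8, delta=-54, new_sum=215+(-54)=161
Option D: A[5] 40->42, delta=2, new_sum=215+(2)=217 <-- matches target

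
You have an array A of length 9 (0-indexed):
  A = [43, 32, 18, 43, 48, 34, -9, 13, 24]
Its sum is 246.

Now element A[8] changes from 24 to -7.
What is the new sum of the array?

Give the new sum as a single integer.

Answer: 215

Derivation:
Old value at index 8: 24
New value at index 8: -7
Delta = -7 - 24 = -31
New sum = old_sum + delta = 246 + (-31) = 215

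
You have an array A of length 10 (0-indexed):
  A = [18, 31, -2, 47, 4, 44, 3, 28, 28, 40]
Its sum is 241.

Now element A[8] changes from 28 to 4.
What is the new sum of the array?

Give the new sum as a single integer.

Old value at index 8: 28
New value at index 8: 4
Delta = 4 - 28 = -24
New sum = old_sum + delta = 241 + (-24) = 217

Answer: 217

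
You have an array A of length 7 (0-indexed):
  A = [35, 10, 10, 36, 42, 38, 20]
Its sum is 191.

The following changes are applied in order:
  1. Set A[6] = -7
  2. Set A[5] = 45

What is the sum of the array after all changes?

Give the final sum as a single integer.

Initial sum: 191
Change 1: A[6] 20 -> -7, delta = -27, sum = 164
Change 2: A[5] 38 -> 45, delta = 7, sum = 171

Answer: 171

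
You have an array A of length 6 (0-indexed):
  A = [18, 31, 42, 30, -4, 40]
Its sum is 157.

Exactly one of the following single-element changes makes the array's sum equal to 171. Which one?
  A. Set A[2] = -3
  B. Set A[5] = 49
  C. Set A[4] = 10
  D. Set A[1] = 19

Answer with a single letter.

Answer: C

Derivation:
Option A: A[2] 42->-3, delta=-45, new_sum=157+(-45)=112
Option B: A[5] 40->49, delta=9, new_sum=157+(9)=166
Option C: A[4] -4->10, delta=14, new_sum=157+(14)=171 <-- matches target
Option D: A[1] 31->19, delta=-12, new_sum=157+(-12)=145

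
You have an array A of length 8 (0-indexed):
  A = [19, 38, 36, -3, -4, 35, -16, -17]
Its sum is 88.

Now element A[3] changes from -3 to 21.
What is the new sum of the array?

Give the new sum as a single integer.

Old value at index 3: -3
New value at index 3: 21
Delta = 21 - -3 = 24
New sum = old_sum + delta = 88 + (24) = 112

Answer: 112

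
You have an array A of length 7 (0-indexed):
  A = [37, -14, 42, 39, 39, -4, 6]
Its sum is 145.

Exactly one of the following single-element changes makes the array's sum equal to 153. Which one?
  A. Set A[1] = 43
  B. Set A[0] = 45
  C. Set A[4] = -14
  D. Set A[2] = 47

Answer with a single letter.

Answer: B

Derivation:
Option A: A[1] -14->43, delta=57, new_sum=145+(57)=202
Option B: A[0] 37->45, delta=8, new_sum=145+(8)=153 <-- matches target
Option C: A[4] 39->-14, delta=-53, new_sum=145+(-53)=92
Option D: A[2] 42->47, delta=5, new_sum=145+(5)=150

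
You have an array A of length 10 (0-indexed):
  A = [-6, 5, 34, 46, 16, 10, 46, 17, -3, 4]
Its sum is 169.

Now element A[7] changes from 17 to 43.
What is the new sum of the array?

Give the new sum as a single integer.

Answer: 195

Derivation:
Old value at index 7: 17
New value at index 7: 43
Delta = 43 - 17 = 26
New sum = old_sum + delta = 169 + (26) = 195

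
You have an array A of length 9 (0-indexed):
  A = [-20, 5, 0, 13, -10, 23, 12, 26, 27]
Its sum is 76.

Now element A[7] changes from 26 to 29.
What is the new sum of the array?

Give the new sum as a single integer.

Old value at index 7: 26
New value at index 7: 29
Delta = 29 - 26 = 3
New sum = old_sum + delta = 76 + (3) = 79

Answer: 79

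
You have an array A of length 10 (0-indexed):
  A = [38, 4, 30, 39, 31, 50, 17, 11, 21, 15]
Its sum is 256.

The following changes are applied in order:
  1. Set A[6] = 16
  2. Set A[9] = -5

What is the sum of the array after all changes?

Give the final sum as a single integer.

Initial sum: 256
Change 1: A[6] 17 -> 16, delta = -1, sum = 255
Change 2: A[9] 15 -> -5, delta = -20, sum = 235

Answer: 235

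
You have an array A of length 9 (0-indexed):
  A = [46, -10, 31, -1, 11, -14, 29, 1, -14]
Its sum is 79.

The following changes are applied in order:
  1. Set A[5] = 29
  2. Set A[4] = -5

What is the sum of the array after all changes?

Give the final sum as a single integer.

Initial sum: 79
Change 1: A[5] -14 -> 29, delta = 43, sum = 122
Change 2: A[4] 11 -> -5, delta = -16, sum = 106

Answer: 106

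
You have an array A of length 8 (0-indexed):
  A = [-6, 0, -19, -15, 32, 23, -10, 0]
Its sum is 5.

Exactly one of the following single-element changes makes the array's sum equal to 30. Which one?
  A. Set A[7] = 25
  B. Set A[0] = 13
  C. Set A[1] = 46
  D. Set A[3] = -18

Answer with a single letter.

Option A: A[7] 0->25, delta=25, new_sum=5+(25)=30 <-- matches target
Option B: A[0] -6->13, delta=19, new_sum=5+(19)=24
Option C: A[1] 0->46, delta=46, new_sum=5+(46)=51
Option D: A[3] -15->-18, delta=-3, new_sum=5+(-3)=2

Answer: A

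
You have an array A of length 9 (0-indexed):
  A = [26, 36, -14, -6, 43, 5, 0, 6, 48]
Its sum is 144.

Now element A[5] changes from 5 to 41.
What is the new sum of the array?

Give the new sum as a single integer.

Answer: 180

Derivation:
Old value at index 5: 5
New value at index 5: 41
Delta = 41 - 5 = 36
New sum = old_sum + delta = 144 + (36) = 180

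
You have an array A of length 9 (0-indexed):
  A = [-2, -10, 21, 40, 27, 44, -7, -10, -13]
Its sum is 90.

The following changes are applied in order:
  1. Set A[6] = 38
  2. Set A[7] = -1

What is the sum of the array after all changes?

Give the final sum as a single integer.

Initial sum: 90
Change 1: A[6] -7 -> 38, delta = 45, sum = 135
Change 2: A[7] -10 -> -1, delta = 9, sum = 144

Answer: 144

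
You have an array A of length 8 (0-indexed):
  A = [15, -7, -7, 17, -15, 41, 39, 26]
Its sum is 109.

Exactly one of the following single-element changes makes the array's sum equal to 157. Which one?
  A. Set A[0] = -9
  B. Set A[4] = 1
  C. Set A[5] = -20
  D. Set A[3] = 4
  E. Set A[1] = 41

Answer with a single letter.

Answer: E

Derivation:
Option A: A[0] 15->-9, delta=-24, new_sum=109+(-24)=85
Option B: A[4] -15->1, delta=16, new_sum=109+(16)=125
Option C: A[5] 41->-20, delta=-61, new_sum=109+(-61)=48
Option D: A[3] 17->4, delta=-13, new_sum=109+(-13)=96
Option E: A[1] -7->41, delta=48, new_sum=109+(48)=157 <-- matches target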